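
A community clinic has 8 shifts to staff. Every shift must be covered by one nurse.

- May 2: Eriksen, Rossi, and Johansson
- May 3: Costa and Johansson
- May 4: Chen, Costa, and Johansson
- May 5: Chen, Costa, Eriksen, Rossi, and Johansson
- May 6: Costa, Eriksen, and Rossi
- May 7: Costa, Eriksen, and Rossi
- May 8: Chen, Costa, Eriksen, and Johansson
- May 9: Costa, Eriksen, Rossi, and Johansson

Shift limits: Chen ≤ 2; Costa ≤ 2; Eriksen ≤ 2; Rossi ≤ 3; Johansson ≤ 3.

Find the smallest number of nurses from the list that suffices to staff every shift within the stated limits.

3

8 slots to fill and no one can take more than 3, so at least ⌈8/3⌉ = 3 nurses are needed.
Chen, Rossi, and Johansson alone can cover everything: May 2→Rossi, May 3→Johansson, May 4→Chen, May 5→Johansson, May 6→Rossi, May 7→Rossi, May 8→Chen, May 9→Johansson.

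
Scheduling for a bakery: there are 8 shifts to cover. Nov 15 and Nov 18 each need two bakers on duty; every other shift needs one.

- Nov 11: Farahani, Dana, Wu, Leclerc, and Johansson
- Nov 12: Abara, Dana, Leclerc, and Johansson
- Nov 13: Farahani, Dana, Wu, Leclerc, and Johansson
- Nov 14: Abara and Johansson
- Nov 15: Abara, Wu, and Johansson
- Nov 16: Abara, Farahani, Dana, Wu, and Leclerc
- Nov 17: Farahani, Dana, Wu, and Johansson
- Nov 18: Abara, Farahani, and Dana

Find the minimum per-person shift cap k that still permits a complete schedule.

2

With 6 bakers and 10 worker-slots to fill, someone must work at least ⌈10/6⌉ = 2 shifts, so k ≥ 2.
k = 2 works: Nov 11→Wu, Nov 12→Dana, Nov 13→Leclerc, Nov 14→Abara, Nov 15→Abara+Wu, Nov 16→Leclerc, Nov 17→Farahani, Nov 18→Farahani+Dana.
Loads: Abara 2, Farahani 2, Dana 2, Wu 2, Leclerc 2, Johansson 0 — all ≤ 2.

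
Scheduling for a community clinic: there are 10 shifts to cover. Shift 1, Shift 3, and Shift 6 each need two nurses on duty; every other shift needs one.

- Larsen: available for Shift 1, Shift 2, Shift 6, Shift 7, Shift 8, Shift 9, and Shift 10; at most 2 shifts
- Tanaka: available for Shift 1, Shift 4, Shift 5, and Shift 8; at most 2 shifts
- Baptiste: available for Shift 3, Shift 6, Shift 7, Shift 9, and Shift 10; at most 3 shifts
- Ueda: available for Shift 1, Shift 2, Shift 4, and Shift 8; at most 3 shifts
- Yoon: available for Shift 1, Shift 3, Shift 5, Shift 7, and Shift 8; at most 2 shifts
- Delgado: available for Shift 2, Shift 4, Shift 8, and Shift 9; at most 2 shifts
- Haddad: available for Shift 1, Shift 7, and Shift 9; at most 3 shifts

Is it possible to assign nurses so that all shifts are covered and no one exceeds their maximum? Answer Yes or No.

Shift 3 can only be covered by Baptiste and Yoon, so that assignment is forced.
Shift 6 can only be covered by Larsen and Baptiste, so that assignment is forced.
One valid schedule: Shift 1→Ueda+Yoon, Shift 2→Ueda, Shift 3→Baptiste+Yoon, Shift 4→Tanaka, Shift 5→Tanaka, Shift 6→Larsen+Baptiste, Shift 7→Baptiste, Shift 8→Ueda, Shift 9→Delgado, Shift 10→Larsen.
Loads: Larsen 2/2, Tanaka 2/2, Baptiste 3/3, Ueda 3/3, Yoon 2/2, Delgado 1/2, Haddad 0/3 — all within limits.

Yes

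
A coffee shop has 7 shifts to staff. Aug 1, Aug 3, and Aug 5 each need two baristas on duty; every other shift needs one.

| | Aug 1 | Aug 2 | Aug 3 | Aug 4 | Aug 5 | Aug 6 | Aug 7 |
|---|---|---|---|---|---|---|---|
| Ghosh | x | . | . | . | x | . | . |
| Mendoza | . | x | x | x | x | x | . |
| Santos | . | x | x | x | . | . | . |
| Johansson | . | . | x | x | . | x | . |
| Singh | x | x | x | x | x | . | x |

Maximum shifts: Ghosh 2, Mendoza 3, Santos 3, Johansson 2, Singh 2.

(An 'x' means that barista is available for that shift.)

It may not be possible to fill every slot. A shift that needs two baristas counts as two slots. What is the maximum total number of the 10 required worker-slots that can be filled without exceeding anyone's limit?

10

Total capacity across all baristas is 2+3+3+2+2 = 12, and 10 slots are needed, so at most 10 can be filled.
An assignment achieving 10: Aug 1→Ghosh+Singh, Aug 2→Mendoza, Aug 3→Santos+Johansson, Aug 4→Santos, Aug 5→Ghosh+Mendoza, Aug 6→Mendoza, Aug 7→Singh.
Loads: Ghosh 2/2, Mendoza 3/3, Santos 2/3, Johansson 1/2, Singh 2/2.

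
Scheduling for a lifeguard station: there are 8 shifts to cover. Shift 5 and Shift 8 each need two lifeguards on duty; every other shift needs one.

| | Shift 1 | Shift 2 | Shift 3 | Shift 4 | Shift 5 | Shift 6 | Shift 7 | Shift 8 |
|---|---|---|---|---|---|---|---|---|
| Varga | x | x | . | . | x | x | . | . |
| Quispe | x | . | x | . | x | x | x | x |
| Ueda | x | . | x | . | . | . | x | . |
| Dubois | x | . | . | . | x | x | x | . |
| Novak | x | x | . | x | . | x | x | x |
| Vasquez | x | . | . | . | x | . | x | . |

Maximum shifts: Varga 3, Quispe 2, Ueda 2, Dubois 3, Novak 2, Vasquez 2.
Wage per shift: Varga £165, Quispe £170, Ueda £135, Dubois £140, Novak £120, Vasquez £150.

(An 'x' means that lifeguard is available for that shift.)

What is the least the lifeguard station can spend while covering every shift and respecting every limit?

Shift 4 can only be covered by Novak, so that assignment is forced.
Shift 8 can only be covered by Quispe and Novak, so that assignment is forced.
Picking the cheapest available lifeguard for each shift independently would cost £1315, but that ignores the shift limits.
An optimal schedule: Shift 1→Dubois, Shift 2→Varga, Shift 3→Ueda, Shift 4→Novak, Shift 5→Dubois+Vasquez, Shift 6→Dubois, Shift 7→Ueda, Shift 8→Novak+Quispe.
Total: 140 + 165 + 135 + 120 + 140 + 150 + 140 + 135 + 120 + 170 = £1415.

£1415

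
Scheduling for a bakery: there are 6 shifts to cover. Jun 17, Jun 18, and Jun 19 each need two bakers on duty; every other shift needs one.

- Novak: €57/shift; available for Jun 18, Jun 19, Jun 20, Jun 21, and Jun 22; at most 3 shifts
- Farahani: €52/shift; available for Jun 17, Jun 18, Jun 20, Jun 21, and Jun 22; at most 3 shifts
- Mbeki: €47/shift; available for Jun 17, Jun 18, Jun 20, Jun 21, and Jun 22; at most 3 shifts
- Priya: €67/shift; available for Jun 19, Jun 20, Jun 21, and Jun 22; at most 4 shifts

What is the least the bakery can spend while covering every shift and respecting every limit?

€478

Jun 17 can only be covered by Farahani and Mbeki, so that assignment is forced.
Jun 19 can only be covered by Novak and Priya, so that assignment is forced.
Picking the cheapest available baker for each shift independently would cost €463, but that ignores the shift limits.
An optimal schedule: Jun 17→Mbeki+Farahani, Jun 18→Mbeki+Farahani, Jun 19→Novak+Priya, Jun 20→Mbeki, Jun 21→Farahani, Jun 22→Novak.
Total: 47 + 52 + 47 + 52 + 57 + 67 + 47 + 52 + 57 = €478.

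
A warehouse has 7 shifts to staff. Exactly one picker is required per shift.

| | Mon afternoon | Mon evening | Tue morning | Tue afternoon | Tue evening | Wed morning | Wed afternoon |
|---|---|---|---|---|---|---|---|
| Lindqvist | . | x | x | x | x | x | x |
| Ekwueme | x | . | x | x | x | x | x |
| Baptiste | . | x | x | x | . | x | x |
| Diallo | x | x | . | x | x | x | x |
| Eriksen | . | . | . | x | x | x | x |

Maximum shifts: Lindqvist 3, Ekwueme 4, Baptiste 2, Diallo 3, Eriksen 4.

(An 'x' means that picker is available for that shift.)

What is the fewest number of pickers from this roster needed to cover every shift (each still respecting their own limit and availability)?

7 slots to fill and no one can take more than 4, so at least ⌈7/4⌉ = 2 pickers are needed.
Lindqvist and Ekwueme alone can cover everything: Mon afternoon→Ekwueme, Mon evening→Lindqvist, Tue morning→Lindqvist, Tue afternoon→Lindqvist, Tue evening→Ekwueme, Wed morning→Ekwueme, Wed afternoon→Ekwueme.

2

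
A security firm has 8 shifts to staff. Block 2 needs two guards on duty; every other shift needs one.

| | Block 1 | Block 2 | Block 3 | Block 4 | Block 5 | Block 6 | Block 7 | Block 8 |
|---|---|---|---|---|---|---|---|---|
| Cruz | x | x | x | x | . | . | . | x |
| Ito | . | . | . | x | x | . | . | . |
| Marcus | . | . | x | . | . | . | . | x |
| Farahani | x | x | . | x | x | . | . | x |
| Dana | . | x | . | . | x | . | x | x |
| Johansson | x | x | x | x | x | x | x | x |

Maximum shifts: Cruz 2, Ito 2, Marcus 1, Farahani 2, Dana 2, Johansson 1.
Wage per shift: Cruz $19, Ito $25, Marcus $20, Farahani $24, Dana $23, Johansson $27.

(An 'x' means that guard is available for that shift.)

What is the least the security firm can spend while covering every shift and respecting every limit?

$204

Block 6 can only be covered by Johansson, so that assignment is forced.
Picking the cheapest available guard for each shift independently would cost $191, but that ignores the shift limits.
An optimal schedule: Block 1→Cruz, Block 2→Dana+Farahani, Block 3→Cruz, Block 4→Farahani, Block 5→Ito, Block 6→Johansson, Block 7→Dana, Block 8→Marcus.
Total: 19 + 23 + 24 + 19 + 24 + 25 + 27 + 23 + 20 = $204.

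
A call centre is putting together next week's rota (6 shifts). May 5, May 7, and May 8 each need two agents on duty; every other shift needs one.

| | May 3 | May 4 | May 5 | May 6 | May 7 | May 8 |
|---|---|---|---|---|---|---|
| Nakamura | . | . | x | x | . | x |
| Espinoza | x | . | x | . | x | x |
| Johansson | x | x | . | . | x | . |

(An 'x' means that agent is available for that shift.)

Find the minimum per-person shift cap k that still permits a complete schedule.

3

With 3 agents and 9 worker-slots to fill, someone must work at least ⌈9/3⌉ = 3 shifts, so k ≥ 3.
k = 3 works: May 3→Johansson, May 4→Johansson, May 5→Nakamura+Espinoza, May 6→Nakamura, May 7→Espinoza+Johansson, May 8→Nakamura+Espinoza.
Loads: Nakamura 3, Espinoza 3, Johansson 3 — all ≤ 3.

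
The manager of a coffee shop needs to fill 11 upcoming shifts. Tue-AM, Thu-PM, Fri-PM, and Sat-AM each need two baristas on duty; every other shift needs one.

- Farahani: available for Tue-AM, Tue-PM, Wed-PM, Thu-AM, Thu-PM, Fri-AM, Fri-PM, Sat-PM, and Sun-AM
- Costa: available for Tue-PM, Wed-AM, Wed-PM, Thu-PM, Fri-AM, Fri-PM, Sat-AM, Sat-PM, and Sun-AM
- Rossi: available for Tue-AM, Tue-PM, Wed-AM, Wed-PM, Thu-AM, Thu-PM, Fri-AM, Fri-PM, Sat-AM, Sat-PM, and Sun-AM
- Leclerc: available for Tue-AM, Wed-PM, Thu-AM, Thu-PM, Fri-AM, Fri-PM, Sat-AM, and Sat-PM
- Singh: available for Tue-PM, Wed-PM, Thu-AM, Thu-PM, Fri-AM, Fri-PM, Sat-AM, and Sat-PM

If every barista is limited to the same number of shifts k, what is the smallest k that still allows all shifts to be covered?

With 5 baristas and 15 worker-slots to fill, someone must work at least ⌈15/5⌉ = 3 shifts, so k ≥ 3.
k = 3 works: Tue-AM→Farahani+Rossi, Tue-PM→Farahani, Wed-AM→Costa, Wed-PM→Costa, Thu-AM→Rossi, Thu-PM→Leclerc+Singh, Fri-AM→Costa, Fri-PM→Leclerc+Singh, Sat-AM→Leclerc+Singh, Sat-PM→Rossi, Sun-AM→Farahani.
Loads: Farahani 3, Costa 3, Rossi 3, Leclerc 3, Singh 3 — all ≤ 3.

3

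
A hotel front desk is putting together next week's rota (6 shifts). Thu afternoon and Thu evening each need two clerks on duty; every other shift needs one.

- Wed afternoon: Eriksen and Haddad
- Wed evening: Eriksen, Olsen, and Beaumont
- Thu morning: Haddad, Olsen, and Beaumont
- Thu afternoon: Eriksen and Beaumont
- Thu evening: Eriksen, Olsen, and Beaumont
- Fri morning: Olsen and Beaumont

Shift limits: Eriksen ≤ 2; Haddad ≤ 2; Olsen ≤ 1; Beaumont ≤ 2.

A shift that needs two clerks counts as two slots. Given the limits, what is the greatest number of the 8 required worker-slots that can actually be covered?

7

Total capacity across all clerks is 2+2+1+2 = 7, and 8 slots are needed, so at most 7 can be filled.
An assignment achieving 7: Wed afternoon→Haddad, Wed evening→Eriksen, Thu morning→Haddad, Thu afternoon→Eriksen+Beaumont, Thu evening→Beaumont, Fri morning→Olsen.
Loads: Eriksen 2/2, Haddad 2/2, Olsen 1/1, Beaumont 2/2.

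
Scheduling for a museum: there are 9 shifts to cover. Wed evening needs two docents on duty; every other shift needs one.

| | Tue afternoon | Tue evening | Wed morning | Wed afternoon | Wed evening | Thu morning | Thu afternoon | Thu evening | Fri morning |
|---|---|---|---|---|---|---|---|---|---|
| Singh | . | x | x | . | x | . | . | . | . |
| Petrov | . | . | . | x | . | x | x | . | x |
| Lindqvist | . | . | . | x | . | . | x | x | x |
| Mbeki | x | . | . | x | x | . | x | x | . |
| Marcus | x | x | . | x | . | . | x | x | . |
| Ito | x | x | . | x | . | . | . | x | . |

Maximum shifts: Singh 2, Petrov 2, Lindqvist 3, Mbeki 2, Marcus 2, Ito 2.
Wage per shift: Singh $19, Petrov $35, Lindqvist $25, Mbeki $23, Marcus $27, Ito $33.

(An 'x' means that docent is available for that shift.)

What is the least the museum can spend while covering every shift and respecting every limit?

Wed morning can only be covered by Singh, so that assignment is forced.
Wed evening can only be covered by Singh and Mbeki, so that assignment is forced.
Thu morning can only be covered by Petrov, so that assignment is forced.
Picking the cheapest available docent for each shift independently would cost $232, but that ignores the shift limits.
An optimal schedule: Tue afternoon→Mbeki, Tue evening→Marcus, Wed morning→Singh, Wed afternoon→Marcus, Wed evening→Singh+Mbeki, Thu morning→Petrov, Thu afternoon→Lindqvist, Thu evening→Lindqvist, Fri morning→Lindqvist.
Total: 23 + 27 + 19 + 27 + 19 + 23 + 35 + 25 + 25 + 25 = $248.

$248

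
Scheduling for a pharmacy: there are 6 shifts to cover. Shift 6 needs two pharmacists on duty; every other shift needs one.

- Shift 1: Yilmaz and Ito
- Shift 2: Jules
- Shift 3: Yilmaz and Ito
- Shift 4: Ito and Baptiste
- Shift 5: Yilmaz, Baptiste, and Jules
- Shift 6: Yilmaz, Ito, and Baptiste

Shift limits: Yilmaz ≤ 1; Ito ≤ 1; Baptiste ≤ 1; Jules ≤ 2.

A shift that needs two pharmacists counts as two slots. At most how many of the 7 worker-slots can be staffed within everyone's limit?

5

Total capacity across all pharmacists is 1+1+1+2 = 5, and 7 slots are needed, so at most 5 can be filled.
An assignment achieving 5: Shift 1→Yilmaz, Shift 2→Jules, Shift 3→Ito, Shift 4→Baptiste, Shift 5→Jules.
Loads: Yilmaz 1/1, Ito 1/1, Baptiste 1/1, Jules 2/2.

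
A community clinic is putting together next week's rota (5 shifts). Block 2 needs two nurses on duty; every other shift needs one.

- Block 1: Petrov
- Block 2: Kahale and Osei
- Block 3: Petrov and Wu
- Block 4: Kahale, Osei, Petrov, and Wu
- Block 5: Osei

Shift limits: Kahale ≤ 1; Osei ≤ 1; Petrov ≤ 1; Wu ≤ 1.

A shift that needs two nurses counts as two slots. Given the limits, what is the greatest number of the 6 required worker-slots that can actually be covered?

4

Total capacity across all nurses is 1+1+1+1 = 4, and 6 slots are needed, so at most 4 can be filled.
An assignment achieving 4: Block 1→Petrov, Block 2→Kahale, Block 3→Wu, Block 5→Osei.
Loads: Kahale 1/1, Osei 1/1, Petrov 1/1, Wu 1/1.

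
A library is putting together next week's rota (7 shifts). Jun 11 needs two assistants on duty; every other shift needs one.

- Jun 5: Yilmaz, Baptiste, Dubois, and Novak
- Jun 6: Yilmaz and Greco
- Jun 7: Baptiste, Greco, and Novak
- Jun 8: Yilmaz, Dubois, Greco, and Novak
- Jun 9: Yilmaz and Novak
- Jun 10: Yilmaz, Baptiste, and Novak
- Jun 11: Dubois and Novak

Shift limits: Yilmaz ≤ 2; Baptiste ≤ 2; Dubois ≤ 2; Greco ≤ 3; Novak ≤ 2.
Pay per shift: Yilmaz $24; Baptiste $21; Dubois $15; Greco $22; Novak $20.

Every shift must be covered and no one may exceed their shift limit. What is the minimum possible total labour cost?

Jun 11 can only be covered by Dubois and Novak, so that assignment is forced.
Picking the cheapest available assistant for each shift independently would cost $147, but that ignores the shift limits.
An optimal schedule: Jun 5→Dubois, Jun 6→Greco, Jun 7→Baptiste, Jun 8→Greco, Jun 9→Novak, Jun 10→Baptiste, Jun 11→Dubois+Novak.
Total: 15 + 22 + 21 + 22 + 20 + 21 + 15 + 20 = $156.

$156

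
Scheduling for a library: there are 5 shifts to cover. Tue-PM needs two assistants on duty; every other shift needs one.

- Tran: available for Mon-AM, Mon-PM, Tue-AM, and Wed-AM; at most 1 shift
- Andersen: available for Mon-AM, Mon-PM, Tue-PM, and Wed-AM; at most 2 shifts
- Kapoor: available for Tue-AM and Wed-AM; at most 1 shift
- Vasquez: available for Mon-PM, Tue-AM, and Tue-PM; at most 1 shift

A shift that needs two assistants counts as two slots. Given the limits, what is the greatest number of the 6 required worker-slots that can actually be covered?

Total capacity across all assistants is 1+2+1+1 = 5, and 6 slots are needed, so at most 5 can be filled.
An assignment achieving 5: Mon-AM→Tran, Mon-PM→Andersen, Tue-AM→Kapoor, Tue-PM→Andersen+Vasquez.
Loads: Tran 1/1, Andersen 2/2, Kapoor 1/1, Vasquez 1/1.

5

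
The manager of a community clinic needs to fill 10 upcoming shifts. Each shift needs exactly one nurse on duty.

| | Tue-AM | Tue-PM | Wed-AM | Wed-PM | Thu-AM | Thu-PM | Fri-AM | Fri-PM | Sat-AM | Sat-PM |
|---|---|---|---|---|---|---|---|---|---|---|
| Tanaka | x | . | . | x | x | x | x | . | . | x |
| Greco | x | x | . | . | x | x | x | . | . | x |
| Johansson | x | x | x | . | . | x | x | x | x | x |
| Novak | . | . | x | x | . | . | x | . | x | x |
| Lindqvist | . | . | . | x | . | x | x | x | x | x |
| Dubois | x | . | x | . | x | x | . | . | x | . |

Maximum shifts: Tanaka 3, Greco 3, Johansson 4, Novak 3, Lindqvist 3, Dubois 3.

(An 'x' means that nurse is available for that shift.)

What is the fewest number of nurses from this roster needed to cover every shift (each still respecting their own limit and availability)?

3

10 slots to fill and no one can take more than 4, so at least ⌈10/4⌉ = 3 nurses are needed.
Tanaka, Greco, and Johansson alone can cover everything: Tue-AM→Tanaka, Tue-PM→Greco, Wed-AM→Johansson, Wed-PM→Tanaka, Thu-AM→Tanaka, Thu-PM→Greco, Fri-AM→Greco, Fri-PM→Johansson, Sat-AM→Johansson, Sat-PM→Johansson.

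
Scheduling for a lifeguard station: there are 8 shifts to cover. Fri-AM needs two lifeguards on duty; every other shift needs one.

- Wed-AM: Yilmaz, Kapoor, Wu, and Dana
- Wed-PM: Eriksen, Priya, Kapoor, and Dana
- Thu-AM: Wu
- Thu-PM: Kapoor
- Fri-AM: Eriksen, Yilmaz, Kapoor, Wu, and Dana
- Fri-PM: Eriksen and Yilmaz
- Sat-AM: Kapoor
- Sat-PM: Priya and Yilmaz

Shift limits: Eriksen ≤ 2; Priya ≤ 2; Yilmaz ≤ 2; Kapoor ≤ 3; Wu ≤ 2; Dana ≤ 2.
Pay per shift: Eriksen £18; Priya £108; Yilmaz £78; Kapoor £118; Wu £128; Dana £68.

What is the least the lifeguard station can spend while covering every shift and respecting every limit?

£692

Thu-AM can only be covered by Wu, so that assignment is forced.
Thu-PM can only be covered by Kapoor, so that assignment is forced.
Sat-AM can only be covered by Kapoor, so that assignment is forced.
Picking the cheapest available lifeguard for each shift independently would cost £632, but that ignores the shift limits.
An optimal schedule: Wed-AM→Dana, Wed-PM→Eriksen, Thu-AM→Wu, Thu-PM→Kapoor, Fri-AM→Dana+Yilmaz, Fri-PM→Eriksen, Sat-AM→Kapoor, Sat-PM→Yilmaz.
Total: 68 + 18 + 128 + 118 + 68 + 78 + 18 + 118 + 78 = £692.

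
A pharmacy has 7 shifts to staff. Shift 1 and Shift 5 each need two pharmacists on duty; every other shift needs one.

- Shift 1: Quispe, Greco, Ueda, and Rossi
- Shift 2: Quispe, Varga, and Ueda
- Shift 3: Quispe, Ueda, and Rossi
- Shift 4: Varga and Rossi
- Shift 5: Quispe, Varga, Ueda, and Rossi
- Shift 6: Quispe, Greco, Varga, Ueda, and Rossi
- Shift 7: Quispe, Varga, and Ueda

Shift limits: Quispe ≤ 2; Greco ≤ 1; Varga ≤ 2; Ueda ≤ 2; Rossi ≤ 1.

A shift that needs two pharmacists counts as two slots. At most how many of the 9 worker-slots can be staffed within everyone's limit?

Total capacity across all pharmacists is 2+1+2+2+1 = 8, and 9 slots are needed, so at most 8 can be filled.
An assignment achieving 8: Shift 1→Greco+Ueda, Shift 2→Quispe, Shift 3→Quispe, Shift 4→Varga, Shift 5→Ueda+Rossi, Shift 7→Varga.
Loads: Quispe 2/2, Greco 1/1, Varga 2/2, Ueda 2/2, Rossi 1/1.

8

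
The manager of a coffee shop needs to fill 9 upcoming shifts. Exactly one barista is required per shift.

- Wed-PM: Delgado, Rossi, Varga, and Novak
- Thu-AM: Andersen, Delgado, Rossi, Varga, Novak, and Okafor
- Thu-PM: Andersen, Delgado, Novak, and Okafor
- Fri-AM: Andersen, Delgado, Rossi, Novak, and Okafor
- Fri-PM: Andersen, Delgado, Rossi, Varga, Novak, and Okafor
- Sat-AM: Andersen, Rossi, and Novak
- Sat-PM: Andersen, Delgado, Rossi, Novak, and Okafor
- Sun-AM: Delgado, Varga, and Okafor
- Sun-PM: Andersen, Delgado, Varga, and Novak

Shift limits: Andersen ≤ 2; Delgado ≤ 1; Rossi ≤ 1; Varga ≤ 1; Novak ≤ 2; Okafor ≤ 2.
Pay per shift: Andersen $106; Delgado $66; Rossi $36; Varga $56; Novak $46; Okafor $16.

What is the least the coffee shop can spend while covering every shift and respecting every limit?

$494

Picking the cheapest available barista for each shift independently would cost $214, but that ignores the shift limits.
An optimal schedule: Wed-PM→Rossi, Thu-AM→Okafor, Thu-PM→Andersen, Fri-AM→Novak, Fri-PM→Okafor, Sat-AM→Andersen, Sat-PM→Novak, Sun-AM→Delgado, Sun-PM→Varga.
Total: 36 + 16 + 106 + 46 + 16 + 106 + 46 + 66 + 56 = $494.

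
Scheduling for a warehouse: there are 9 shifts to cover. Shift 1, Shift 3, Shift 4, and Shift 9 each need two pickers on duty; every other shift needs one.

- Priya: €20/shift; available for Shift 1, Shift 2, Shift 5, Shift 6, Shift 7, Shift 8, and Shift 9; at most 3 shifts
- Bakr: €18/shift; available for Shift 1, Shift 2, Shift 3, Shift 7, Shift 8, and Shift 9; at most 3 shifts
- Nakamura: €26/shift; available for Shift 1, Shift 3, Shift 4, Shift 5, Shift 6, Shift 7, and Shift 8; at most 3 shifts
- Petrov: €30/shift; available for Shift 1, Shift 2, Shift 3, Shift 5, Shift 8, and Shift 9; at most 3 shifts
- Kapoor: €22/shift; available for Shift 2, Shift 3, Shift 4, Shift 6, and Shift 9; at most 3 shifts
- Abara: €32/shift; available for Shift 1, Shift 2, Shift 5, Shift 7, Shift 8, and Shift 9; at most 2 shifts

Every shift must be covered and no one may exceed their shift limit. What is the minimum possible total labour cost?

€288

Shift 4 can only be covered by Nakamura and Kapoor, so that assignment is forced.
Picking the cheapest available picker for each shift independently would cost €258, but that ignores the shift limits.
An optimal schedule: Shift 1→Priya+Nakamura, Shift 2→Bakr, Shift 3→Kapoor+Nakamura, Shift 4→Kapoor+Nakamura, Shift 5→Priya, Shift 6→Priya, Shift 7→Bakr, Shift 8→Bakr, Shift 9→Kapoor+Petrov.
Total: 20 + 26 + 18 + 22 + 26 + 22 + 26 + 20 + 20 + 18 + 18 + 22 + 30 = €288.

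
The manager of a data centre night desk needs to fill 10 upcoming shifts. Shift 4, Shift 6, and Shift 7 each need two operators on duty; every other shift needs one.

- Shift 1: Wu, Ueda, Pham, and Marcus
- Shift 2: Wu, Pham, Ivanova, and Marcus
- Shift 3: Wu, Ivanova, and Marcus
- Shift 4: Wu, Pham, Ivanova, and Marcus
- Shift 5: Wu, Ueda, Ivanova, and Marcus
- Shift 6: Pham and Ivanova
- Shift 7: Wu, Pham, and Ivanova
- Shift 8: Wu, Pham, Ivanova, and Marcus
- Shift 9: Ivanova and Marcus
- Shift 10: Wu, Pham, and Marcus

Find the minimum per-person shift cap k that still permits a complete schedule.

3

With 5 operators and 13 worker-slots to fill, someone must work at least ⌈13/5⌉ = 3 shifts, so k ≥ 3.
k = 3 works: Shift 1→Ueda, Shift 2→Pham, Shift 3→Wu, Shift 4→Ivanova+Marcus, Shift 5→Ueda, Shift 6→Pham+Ivanova, Shift 7→Wu+Pham, Shift 8→Marcus, Shift 9→Ivanova, Shift 10→Wu.
Loads: Wu 3, Ueda 2, Pham 3, Ivanova 3, Marcus 2 — all ≤ 3.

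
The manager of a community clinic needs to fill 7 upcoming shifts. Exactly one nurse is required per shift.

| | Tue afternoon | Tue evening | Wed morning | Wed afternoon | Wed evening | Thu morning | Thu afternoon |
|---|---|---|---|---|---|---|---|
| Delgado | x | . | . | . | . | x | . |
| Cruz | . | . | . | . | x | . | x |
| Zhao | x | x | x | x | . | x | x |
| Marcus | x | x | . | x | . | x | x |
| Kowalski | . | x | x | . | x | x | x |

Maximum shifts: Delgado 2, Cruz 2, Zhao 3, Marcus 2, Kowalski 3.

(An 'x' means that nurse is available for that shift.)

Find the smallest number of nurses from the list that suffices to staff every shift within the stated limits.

3

7 slots to fill and no one can take more than 3, so at least ⌈7/3⌉ = 3 nurses are needed.
Delgado, Cruz, and Zhao alone can cover everything: Tue afternoon→Delgado, Tue evening→Zhao, Wed morning→Zhao, Wed afternoon→Zhao, Wed evening→Cruz, Thu morning→Delgado, Thu afternoon→Cruz.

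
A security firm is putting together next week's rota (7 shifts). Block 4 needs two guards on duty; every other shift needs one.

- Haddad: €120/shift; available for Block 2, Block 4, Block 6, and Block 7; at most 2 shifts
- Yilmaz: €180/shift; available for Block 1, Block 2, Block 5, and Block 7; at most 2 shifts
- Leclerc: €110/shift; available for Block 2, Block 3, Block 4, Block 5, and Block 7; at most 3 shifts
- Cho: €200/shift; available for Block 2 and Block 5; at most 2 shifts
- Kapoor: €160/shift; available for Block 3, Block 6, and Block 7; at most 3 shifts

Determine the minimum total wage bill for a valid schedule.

€1070

Block 1 can only be covered by Yilmaz, so that assignment is forced.
Block 4 can only be covered by Haddad and Leclerc, so that assignment is forced.
Picking the cheapest available guard for each shift independently would cost €970, but that ignores the shift limits.
An optimal schedule: Block 1→Yilmaz, Block 2→Haddad, Block 3→Leclerc, Block 4→Leclerc+Haddad, Block 5→Leclerc, Block 6→Kapoor, Block 7→Kapoor.
Total: 180 + 120 + 110 + 110 + 120 + 110 + 160 + 160 = €1070.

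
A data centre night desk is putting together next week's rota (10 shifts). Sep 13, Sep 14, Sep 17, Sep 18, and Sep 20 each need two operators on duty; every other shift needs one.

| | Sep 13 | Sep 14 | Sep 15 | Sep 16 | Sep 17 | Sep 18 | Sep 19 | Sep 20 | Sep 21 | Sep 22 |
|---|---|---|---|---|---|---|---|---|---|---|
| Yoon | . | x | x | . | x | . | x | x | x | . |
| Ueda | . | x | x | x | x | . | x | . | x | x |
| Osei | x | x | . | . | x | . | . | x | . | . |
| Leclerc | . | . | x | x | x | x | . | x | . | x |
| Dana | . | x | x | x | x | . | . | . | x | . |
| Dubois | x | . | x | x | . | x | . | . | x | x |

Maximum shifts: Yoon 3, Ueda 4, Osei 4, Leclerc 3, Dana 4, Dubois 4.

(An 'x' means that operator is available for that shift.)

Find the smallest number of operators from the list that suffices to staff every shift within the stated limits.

15 slots to fill and no one can take more than 4, so at least ⌈15/4⌉ = 4 operators are needed.
Ueda, Osei, Leclerc, and Dubois alone can cover everything: Sep 13→Osei+Dubois, Sep 14→Ueda+Osei, Sep 15→Ueda, Sep 16→Dubois, Sep 17→Osei+Leclerc, Sep 18→Leclerc+Dubois, Sep 19→Ueda, Sep 20→Osei+Leclerc, Sep 21→Ueda, Sep 22→Dubois.

4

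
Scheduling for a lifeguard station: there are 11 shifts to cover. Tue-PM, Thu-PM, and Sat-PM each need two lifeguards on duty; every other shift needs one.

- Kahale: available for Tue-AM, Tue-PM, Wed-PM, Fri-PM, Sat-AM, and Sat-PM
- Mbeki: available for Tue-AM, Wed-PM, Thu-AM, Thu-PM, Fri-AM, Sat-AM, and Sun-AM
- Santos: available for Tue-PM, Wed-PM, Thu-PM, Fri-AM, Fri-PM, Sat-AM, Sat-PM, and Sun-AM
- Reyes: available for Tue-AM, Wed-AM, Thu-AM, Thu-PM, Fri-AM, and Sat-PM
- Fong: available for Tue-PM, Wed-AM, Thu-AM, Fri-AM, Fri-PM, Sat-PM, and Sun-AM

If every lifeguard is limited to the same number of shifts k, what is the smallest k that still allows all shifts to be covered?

3

With 5 lifeguards and 14 worker-slots to fill, someone must work at least ⌈14/5⌉ = 3 shifts, so k ≥ 3.
k = 3 works: Tue-AM→Kahale, Tue-PM→Kahale+Santos, Wed-AM→Reyes, Wed-PM→Kahale, Thu-AM→Mbeki, Thu-PM→Mbeki+Santos, Fri-AM→Reyes, Fri-PM→Santos, Sat-AM→Mbeki, Sat-PM→Reyes+Fong, Sun-AM→Fong.
Loads: Kahale 3, Mbeki 3, Santos 3, Reyes 3, Fong 2 — all ≤ 3.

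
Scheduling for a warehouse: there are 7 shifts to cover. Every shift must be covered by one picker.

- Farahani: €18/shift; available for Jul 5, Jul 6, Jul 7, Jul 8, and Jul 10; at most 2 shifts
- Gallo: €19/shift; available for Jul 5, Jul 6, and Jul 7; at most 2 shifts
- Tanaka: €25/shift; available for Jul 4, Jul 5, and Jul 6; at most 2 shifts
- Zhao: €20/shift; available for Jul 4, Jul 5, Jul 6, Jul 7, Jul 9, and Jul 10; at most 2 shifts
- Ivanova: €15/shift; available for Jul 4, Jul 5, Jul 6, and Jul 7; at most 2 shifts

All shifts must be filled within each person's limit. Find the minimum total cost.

Jul 8 can only be covered by Farahani, so that assignment is forced.
Jul 9 can only be covered by Zhao, so that assignment is forced.
Picking the cheapest available picker for each shift independently would cost €116, but that ignores the shift limits.
An optimal schedule: Jul 4→Ivanova, Jul 5→Gallo, Jul 6→Gallo, Jul 7→Ivanova, Jul 8→Farahani, Jul 9→Zhao, Jul 10→Farahani.
Total: 15 + 19 + 19 + 15 + 18 + 20 + 18 = €124.

€124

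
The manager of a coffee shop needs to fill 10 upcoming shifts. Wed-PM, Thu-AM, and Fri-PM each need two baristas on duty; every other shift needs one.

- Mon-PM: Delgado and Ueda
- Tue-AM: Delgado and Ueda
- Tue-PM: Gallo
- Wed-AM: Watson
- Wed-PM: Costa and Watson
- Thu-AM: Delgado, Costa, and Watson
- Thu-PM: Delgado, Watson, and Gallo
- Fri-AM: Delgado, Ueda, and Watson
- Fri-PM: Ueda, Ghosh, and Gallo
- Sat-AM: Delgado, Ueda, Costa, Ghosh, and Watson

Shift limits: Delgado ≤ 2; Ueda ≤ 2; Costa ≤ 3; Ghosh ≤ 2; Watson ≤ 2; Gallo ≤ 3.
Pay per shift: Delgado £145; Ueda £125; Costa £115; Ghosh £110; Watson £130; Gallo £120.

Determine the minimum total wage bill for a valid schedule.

£1610

Tue-PM can only be covered by Gallo, so that assignment is forced.
Wed-AM can only be covered by Watson, so that assignment is forced.
Wed-PM can only be covered by Costa and Watson, so that assignment is forced.
Picking the cheapest available barista for each shift independently would cost £1575, but that ignores the shift limits.
An optimal schedule: Mon-PM→Ueda, Tue-AM→Ueda, Tue-PM→Gallo, Wed-AM→Watson, Wed-PM→Costa+Watson, Thu-AM→Costa+Delgado, Thu-PM→Gallo, Fri-AM→Delgado, Fri-PM→Ghosh+Gallo, Sat-AM→Ghosh.
Total: 125 + 125 + 120 + 130 + 115 + 130 + 115 + 145 + 120 + 145 + 110 + 120 + 110 = £1610.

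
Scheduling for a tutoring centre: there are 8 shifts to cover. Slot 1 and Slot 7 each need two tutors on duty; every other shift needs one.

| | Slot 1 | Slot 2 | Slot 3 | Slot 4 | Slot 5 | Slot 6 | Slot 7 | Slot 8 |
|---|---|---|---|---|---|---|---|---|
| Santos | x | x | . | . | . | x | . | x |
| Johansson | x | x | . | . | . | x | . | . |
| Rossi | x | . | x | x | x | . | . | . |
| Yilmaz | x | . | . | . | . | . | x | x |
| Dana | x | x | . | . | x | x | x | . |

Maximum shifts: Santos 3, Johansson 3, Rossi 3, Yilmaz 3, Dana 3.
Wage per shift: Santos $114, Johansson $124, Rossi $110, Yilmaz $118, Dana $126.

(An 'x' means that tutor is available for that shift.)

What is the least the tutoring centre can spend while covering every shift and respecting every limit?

$1152

Slot 3 can only be covered by Rossi, so that assignment is forced.
Slot 4 can only be covered by Rossi, so that assignment is forced.
Slot 7 can only be covered by Yilmaz and Dana, so that assignment is forced.
Picking the cheapest available tutor for each shift independently would cost $1140, but that ignores the shift limits.
An optimal schedule: Slot 1→Santos+Yilmaz, Slot 2→Santos, Slot 3→Rossi, Slot 4→Rossi, Slot 5→Rossi, Slot 6→Santos, Slot 7→Yilmaz+Dana, Slot 8→Yilmaz.
Total: 114 + 118 + 114 + 110 + 110 + 110 + 114 + 118 + 126 + 118 = $1152.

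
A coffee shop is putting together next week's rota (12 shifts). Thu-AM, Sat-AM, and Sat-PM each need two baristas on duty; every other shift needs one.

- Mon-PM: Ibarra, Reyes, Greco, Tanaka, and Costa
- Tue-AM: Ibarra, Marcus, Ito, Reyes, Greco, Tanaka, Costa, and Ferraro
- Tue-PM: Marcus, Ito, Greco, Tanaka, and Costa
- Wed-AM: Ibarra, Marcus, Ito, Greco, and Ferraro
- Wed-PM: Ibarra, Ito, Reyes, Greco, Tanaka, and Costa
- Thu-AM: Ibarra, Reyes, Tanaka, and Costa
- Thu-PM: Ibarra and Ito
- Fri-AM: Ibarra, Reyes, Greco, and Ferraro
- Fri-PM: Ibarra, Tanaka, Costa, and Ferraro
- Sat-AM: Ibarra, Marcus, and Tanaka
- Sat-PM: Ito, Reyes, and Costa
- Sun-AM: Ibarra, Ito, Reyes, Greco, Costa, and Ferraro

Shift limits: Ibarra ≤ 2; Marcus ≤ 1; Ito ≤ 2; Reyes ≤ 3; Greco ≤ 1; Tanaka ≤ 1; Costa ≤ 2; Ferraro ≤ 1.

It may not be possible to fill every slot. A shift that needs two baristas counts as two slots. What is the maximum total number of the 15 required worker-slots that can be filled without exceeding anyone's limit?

13

Total capacity across all baristas is 2+1+2+3+1+1+2+1 = 13, and 15 slots are needed, so at most 13 can be filled.
An assignment achieving 13: Mon-PM→Greco, Tue-PM→Ito, Wed-AM→Ferraro, Wed-PM→Costa, Thu-AM→Reyes+Tanaka, Thu-PM→Ibarra, Fri-AM→Reyes, Fri-PM→Costa, Sat-AM→Ibarra+Marcus, Sat-PM→Ito+Reyes.
Loads: Ibarra 2/2, Marcus 1/1, Ito 2/2, Reyes 3/3, Greco 1/1, Tanaka 1/1, Costa 2/2, Ferraro 1/1.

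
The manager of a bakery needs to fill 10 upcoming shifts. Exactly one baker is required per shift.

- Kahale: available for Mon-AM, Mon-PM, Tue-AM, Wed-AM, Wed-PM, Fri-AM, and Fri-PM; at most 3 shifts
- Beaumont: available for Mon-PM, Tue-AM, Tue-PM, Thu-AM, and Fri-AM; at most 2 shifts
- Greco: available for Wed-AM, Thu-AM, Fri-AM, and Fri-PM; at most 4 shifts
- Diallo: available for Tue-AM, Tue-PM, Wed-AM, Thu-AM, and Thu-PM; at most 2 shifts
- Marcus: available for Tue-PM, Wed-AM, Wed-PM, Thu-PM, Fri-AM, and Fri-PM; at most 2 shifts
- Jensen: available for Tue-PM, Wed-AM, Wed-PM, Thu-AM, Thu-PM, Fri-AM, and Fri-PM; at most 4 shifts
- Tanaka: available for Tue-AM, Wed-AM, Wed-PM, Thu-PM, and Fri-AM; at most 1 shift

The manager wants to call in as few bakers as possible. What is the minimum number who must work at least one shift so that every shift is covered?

10 slots to fill and no one can take more than 4, so at least ⌈10/4⌉ = 3 bakers are needed.
Kahale, Greco, and Jensen alone can cover everything: Mon-AM→Kahale, Mon-PM→Kahale, Tue-AM→Kahale, Tue-PM→Jensen, Wed-AM→Greco, Wed-PM→Jensen, Thu-AM→Greco, Thu-PM→Jensen, Fri-AM→Greco, Fri-PM→Greco.

3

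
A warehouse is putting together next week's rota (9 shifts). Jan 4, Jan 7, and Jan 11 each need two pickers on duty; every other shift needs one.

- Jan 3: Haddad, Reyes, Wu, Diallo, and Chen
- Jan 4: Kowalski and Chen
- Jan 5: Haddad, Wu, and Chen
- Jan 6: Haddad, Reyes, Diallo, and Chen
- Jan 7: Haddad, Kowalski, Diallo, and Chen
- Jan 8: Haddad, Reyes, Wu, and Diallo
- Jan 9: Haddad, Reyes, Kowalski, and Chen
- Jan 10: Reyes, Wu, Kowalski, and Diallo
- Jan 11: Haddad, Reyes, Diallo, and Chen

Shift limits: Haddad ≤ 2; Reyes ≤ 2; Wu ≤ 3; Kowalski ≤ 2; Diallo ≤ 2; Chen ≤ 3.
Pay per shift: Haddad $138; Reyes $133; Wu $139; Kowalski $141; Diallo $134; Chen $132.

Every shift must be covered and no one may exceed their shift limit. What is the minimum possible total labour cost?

Jan 4 can only be covered by Kowalski and Chen, so that assignment is forced.
Picking the cheapest available picker for each shift independently would cost $1598, but that ignores the shift limits.
An optimal schedule: Jan 3→Wu, Jan 4→Chen+Kowalski, Jan 5→Chen, Jan 6→Chen, Jan 7→Diallo+Haddad, Jan 8→Reyes, Jan 9→Reyes, Jan 10→Wu, Jan 11→Diallo+Haddad.
Total: 139 + 132 + 141 + 132 + 132 + 134 + 138 + 133 + 133 + 139 + 134 + 138 = $1625.

$1625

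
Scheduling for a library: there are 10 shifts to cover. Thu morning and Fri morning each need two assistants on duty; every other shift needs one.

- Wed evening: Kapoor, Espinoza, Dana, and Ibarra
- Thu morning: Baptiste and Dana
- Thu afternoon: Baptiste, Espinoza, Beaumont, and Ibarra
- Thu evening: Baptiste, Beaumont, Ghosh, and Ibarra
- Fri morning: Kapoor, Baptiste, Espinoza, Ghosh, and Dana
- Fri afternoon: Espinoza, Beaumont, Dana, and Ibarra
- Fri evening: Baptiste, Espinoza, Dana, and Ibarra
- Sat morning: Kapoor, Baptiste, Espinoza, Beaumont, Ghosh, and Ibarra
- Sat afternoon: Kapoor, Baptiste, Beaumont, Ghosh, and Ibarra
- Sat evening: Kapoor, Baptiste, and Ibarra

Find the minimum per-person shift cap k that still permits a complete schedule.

2

With 7 assistants and 12 worker-slots to fill, someone must work at least ⌈12/7⌉ = 2 shifts, so k ≥ 2.
k = 2 works: Wed evening→Kapoor, Thu morning→Baptiste+Dana, Thu afternoon→Baptiste, Thu evening→Beaumont, Fri morning→Ghosh+Dana, Fri afternoon→Espinoza, Fri evening→Espinoza, Sat morning→Ghosh, Sat afternoon→Beaumont, Sat evening→Kapoor.
Loads: Kapoor 2, Baptiste 2, Espinoza 2, Beaumont 2, Ghosh 2, Dana 2, Ibarra 0 — all ≤ 2.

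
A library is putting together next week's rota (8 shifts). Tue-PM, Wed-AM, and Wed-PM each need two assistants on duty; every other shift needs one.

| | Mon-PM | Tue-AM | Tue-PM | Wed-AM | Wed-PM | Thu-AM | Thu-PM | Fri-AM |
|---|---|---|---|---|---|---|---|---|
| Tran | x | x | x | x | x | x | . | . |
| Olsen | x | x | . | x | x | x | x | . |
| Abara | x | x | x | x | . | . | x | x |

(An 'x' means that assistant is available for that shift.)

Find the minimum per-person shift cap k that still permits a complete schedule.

With 3 assistants and 11 worker-slots to fill, someone must work at least ⌈11/3⌉ = 4 shifts, so k ≥ 4.
k = 4 works: Mon-PM→Tran, Tue-AM→Olsen, Tue-PM→Tran+Abara, Wed-AM→Olsen+Abara, Wed-PM→Tran+Olsen, Thu-AM→Tran, Thu-PM→Olsen, Fri-AM→Abara.
Loads: Tran 4, Olsen 4, Abara 3 — all ≤ 4.

4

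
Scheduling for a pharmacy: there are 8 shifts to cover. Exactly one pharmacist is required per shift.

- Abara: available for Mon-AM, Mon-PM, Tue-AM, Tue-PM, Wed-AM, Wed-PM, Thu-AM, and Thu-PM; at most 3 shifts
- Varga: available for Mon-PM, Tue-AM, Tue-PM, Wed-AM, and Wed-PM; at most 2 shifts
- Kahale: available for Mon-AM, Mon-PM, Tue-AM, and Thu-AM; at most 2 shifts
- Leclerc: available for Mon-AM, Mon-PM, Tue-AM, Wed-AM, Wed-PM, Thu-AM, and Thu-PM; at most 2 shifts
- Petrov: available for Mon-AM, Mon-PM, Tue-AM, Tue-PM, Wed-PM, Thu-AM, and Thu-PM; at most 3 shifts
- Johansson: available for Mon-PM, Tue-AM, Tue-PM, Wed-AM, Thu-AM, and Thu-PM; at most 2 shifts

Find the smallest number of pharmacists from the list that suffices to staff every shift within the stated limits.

3

8 slots to fill and no one can take more than 3, so at least ⌈8/3⌉ = 3 pharmacists are needed.
Abara, Varga, and Petrov alone can cover everything: Mon-AM→Abara, Mon-PM→Varga, Tue-AM→Varga, Tue-PM→Petrov, Wed-AM→Abara, Wed-PM→Petrov, Thu-AM→Abara, Thu-PM→Petrov.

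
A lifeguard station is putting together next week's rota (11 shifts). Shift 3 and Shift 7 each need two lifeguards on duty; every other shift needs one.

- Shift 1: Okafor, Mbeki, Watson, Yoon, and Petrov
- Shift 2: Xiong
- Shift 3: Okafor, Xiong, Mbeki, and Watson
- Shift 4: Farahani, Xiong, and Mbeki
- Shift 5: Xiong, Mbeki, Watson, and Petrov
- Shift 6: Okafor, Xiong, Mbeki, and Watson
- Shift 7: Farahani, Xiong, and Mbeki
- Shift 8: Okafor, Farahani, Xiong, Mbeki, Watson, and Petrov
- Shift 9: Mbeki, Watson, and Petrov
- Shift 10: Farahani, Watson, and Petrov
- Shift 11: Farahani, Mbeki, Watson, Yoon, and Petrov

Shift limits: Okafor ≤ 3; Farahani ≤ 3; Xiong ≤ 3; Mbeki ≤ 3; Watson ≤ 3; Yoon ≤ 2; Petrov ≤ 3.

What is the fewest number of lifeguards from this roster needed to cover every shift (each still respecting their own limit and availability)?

5

13 slots to fill and no one can take more than 3, so at least ⌈13/3⌉ = 5 lifeguards are needed.
Okafor, Farahani, Xiong, Mbeki, and Watson alone can cover everything: Shift 1→Okafor, Shift 2→Xiong, Shift 3→Mbeki+Watson, Shift 4→Farahani, Shift 5→Xiong, Shift 6→Okafor, Shift 7→Farahani+Xiong, Shift 8→Okafor, Shift 9→Mbeki, Shift 10→Farahani, Shift 11→Mbeki.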